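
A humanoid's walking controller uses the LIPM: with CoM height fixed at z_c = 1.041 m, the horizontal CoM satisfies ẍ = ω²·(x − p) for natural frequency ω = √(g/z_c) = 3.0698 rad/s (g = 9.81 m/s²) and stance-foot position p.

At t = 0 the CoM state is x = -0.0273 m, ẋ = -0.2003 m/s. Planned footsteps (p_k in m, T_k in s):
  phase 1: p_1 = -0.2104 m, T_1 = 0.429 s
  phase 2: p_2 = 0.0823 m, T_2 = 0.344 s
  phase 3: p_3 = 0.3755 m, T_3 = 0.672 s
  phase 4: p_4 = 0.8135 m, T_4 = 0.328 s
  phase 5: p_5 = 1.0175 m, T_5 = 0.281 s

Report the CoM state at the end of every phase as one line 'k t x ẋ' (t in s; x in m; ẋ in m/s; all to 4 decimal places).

phase 1: p=-0.2104, T=0.429, ωT=1.316944, cosh=1.999976, sinh=1.732023; start (x,ẋ)=(-0.027300, -0.200300) → end (x,ẋ)=(0.042784, 0.572941)
phase 2: p=0.0823, T=0.344, ωT=1.056011, cosh=1.611361, sinh=1.263520; start (x,ẋ)=(0.042784, 0.572941) → end (x,ẋ)=(0.254446, 0.769941)
phase 3: p=0.3755, T=0.672, ωT=2.062906, cosh=3.997942, sinh=3.870858; start (x,ẋ)=(0.254446, 0.769941) → end (x,ẋ)=(0.862387, 1.639718)
phase 4: p=0.8135, T=0.328, ωT=1.006894, cosh=1.551220, sinh=1.185868; start (x,ẋ)=(0.862387, 1.639718) → end (x,ẋ)=(1.522759, 2.721530)
phase 5: p=1.0175, T=0.281, ωT=0.862614, cosh=1.395702, sinh=0.973644; start (x,ẋ)=(1.522759, 2.721530) → end (x,ẋ)=(2.585875, 5.308609)

1 0.4290 0.0428 0.5729
2 0.7730 0.2544 0.7699
3 1.4450 0.8624 1.6397
4 1.7730 1.5228 2.7215
5 2.0540 2.5859 5.3086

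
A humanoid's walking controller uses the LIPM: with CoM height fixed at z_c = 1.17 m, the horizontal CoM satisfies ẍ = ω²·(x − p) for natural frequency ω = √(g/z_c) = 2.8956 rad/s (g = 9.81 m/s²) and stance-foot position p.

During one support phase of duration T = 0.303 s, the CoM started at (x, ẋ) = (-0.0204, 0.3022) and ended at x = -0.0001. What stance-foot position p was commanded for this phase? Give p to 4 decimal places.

ωT = 2.8956·0.303 = 0.877367; cosh(ωT) = 1.410218, sinh(ωT) = 0.994342
x(T) = p + (x₀−p)·cosh(ωT) + (ẋ₀/ω)·sinh(ωT) ⇒ p·(1 − cosh) = x(T) − x₀·cosh − (ẋ₀/ω)·sinh
numerator   = -0.0001 − (-0.0204)·1.410218 − (0.3022/2.8956)·0.994342 = -0.075106
denominator = 1 − 1.410218 = -0.410218
p = -0.075106 / -0.410218 = 0.1831

p = 0.1831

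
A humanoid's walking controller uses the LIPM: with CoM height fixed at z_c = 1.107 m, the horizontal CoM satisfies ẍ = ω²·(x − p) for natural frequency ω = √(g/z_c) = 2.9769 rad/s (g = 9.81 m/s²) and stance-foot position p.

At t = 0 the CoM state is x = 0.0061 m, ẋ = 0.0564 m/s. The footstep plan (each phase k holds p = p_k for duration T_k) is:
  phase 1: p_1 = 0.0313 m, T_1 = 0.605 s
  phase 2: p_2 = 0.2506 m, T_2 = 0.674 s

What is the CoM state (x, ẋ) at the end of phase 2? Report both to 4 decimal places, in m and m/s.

phase 1: p=0.0313, T=0.605, ωT=1.801025, cosh=3.110489, sinh=2.945359; start (x,ẋ)=(0.006100, 0.056400) → end (x,ẋ)=(0.008718, -0.045523)
phase 2: p=0.2506, T=0.674, ωT=2.006431, cosh=3.785597, sinh=3.651129; start (x,ẋ)=(0.008718, -0.045523) → end (x,ẋ)=(-0.720901, -2.801357)

x = -0.7209, ẋ = -2.8014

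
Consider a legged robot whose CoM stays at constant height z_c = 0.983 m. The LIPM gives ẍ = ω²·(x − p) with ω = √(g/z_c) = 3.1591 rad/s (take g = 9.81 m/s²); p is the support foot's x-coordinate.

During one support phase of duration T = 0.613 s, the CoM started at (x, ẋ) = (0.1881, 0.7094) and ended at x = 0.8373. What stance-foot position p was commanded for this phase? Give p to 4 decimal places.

ωT = 3.1591·0.613 = 1.936528; cosh(ωT) = 3.539419, sinh(ωT) = 3.395215
x(T) = p + (x₀−p)·cosh(ωT) + (ẋ₀/ω)·sinh(ωT) ⇒ p·(1 − cosh) = x(T) − x₀·cosh − (ẋ₀/ω)·sinh
numerator   = 0.8373 − (0.1881)·3.539419 − (0.7094/3.1591)·3.395215 = -0.590886
denominator = 1 − 3.539419 = -2.539419
p = -0.590886 / -2.539419 = 0.2327

p = 0.2327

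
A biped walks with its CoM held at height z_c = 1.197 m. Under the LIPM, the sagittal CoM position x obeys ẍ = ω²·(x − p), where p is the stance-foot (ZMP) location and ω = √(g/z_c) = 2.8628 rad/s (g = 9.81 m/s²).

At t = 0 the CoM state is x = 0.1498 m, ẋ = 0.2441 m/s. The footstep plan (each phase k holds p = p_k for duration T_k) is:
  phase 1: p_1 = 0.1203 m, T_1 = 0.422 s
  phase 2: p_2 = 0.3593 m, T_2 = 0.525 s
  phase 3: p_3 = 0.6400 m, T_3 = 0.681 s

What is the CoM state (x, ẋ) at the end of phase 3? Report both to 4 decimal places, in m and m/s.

phase 1: p=0.1203, T=0.422, ωT=1.208102, cosh=1.822944, sinh=1.524180; start (x,ẋ)=(0.149800, 0.244100) → end (x,ẋ)=(0.304038, 0.573702)
phase 2: p=0.3593, T=0.525, ωT=1.502970, cosh=2.358744, sinh=2.136276; start (x,ẋ)=(0.304038, 0.573702) → end (x,ẋ)=(0.657058, 1.015247)
phase 3: p=0.6400, T=0.681, ωT=1.949567, cosh=3.583990, sinh=3.441654; start (x,ẋ)=(0.657058, 1.015247) → end (x,ẋ)=(1.921664, 3.806702)

x = 1.9217, ẋ = 3.8067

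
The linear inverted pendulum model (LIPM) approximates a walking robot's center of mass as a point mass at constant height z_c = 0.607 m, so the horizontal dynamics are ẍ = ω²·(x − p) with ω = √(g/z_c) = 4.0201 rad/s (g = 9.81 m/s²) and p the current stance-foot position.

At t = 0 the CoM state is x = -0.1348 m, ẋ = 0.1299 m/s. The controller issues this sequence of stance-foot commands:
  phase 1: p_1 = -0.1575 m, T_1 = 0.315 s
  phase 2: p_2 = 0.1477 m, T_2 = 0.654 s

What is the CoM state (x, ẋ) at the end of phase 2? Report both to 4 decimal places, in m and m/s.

phase 1: p=-0.1575, T=0.315, ωT=1.266332, cosh=1.914839, sinh=1.632975; start (x,ẋ)=(-0.134800, 0.129900) → end (x,ẋ)=(-0.061267, 0.397757)
phase 2: p=0.1477, T=0.654, ωT=2.629145, cosh=6.967029, sinh=6.894889; start (x,ẋ)=(-0.061267, 0.397757) → end (x,ẋ)=(-0.625988, -3.021007)

x = -0.6260, ẋ = -3.0210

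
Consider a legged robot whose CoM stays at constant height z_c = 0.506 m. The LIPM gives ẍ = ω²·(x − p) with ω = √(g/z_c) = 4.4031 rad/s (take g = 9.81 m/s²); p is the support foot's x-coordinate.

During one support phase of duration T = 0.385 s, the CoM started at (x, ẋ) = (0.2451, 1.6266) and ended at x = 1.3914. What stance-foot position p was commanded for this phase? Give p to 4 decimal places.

ωT = 4.4031·0.385 = 1.695194; cosh(ωT) = 2.815632, sinh(ωT) = 2.632068
x(T) = p + (x₀−p)·cosh(ωT) + (ẋ₀/ω)·sinh(ωT) ⇒ p·(1 − cosh) = x(T) − x₀·cosh − (ẋ₀/ω)·sinh
numerator   = 1.3914 − (0.2451)·2.815632 − (1.6266/4.4031)·2.632068 = -0.271054
denominator = 1 − 2.815632 = -1.815632
p = -0.271054 / -1.815632 = 0.1493

p = 0.1493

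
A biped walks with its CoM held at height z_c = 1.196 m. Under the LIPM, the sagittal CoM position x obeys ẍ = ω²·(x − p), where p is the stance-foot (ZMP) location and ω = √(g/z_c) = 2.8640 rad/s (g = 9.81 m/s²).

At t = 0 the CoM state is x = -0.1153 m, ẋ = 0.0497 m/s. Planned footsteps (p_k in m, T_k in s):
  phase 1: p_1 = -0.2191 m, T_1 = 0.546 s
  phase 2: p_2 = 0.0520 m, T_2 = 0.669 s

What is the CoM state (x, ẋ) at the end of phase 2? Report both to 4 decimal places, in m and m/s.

x = 1.0783, ẋ = 3.0460

phase 1: p=-0.2191, T=0.546, ωT=1.563744, cosh=2.493011, sinh=2.283660; start (x,ẋ)=(-0.115300, 0.049700) → end (x,ẋ)=(0.079304, 0.802797)
phase 2: p=0.0520, T=0.669, ωT=1.916016, cosh=3.470515, sinh=3.323323; start (x,ẋ)=(0.079304, 0.802797) → end (x,ẋ)=(1.078306, 3.045994)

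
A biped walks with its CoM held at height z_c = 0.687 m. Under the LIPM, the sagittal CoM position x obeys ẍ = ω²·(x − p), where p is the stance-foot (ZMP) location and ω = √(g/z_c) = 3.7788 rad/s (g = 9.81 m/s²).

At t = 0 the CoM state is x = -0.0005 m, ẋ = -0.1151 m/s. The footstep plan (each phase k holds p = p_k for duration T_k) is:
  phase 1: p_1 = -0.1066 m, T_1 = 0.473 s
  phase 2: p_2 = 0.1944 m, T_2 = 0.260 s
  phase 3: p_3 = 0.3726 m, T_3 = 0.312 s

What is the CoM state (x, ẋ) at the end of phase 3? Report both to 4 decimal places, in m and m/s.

x = 0.6945, ẋ = 1.5446

phase 1: p=-0.1066, T=0.473, ωT=1.787372, cosh=3.070567, sinh=2.903168; start (x,ẋ)=(-0.000500, -0.115100) → end (x,ẋ)=(0.130758, 0.810547)
phase 2: p=0.1944, T=0.260, ωT=0.982488, cosh=1.522736, sinh=1.148358; start (x,ẋ)=(0.130758, 0.810547) → end (x,ẋ)=(0.343812, 0.958082)
phase 3: p=0.3726, T=0.312, ωT=1.178986, cosh=1.779333, sinh=1.471742; start (x,ẋ)=(0.343812, 0.958082) → end (x,ẋ)=(0.694523, 1.544642)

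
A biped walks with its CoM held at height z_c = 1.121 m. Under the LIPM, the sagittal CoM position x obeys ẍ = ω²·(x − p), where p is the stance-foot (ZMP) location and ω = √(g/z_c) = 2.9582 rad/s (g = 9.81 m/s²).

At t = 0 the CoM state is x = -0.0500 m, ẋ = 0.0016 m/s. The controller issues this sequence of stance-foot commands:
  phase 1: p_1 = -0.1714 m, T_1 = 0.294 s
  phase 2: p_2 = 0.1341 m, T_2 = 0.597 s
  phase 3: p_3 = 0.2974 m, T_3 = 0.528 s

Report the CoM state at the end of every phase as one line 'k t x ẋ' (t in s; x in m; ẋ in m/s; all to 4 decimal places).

1 0.2940 -0.0006 0.3555
2 0.8910 0.0698 -0.0611
3 1.4190 -0.3161 -1.6864

phase 1: p=-0.1714, T=0.294, ωT=0.869711, cosh=1.402647, sinh=0.983574; start (x,ẋ)=(-0.050000, 0.001600) → end (x,ẋ)=(-0.000587, 0.355471)
phase 2: p=0.1341, T=0.597, ωT=1.766045, cosh=3.009345, sinh=2.838337; start (x,ẋ)=(-0.000587, 0.355471) → end (x,ẋ)=(0.069849, -0.061145)
phase 3: p=0.2974, T=0.528, ωT=1.561930, cosh=2.488872, sinh=2.279141; start (x,ẋ)=(0.069849, -0.061145) → end (x,ẋ)=(-0.316055, -1.686369)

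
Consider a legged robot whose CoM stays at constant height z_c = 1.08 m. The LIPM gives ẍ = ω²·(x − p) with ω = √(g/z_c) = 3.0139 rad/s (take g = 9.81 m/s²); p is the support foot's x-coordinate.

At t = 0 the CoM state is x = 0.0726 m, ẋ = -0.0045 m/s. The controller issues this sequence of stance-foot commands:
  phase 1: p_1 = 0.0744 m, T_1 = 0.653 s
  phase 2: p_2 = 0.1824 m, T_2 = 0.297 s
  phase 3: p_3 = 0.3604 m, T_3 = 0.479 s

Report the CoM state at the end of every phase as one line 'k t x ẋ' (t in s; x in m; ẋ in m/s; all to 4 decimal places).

phase 1: p=0.0744, T=0.653, ωT=1.968077, cosh=3.648312, sinh=3.508587; start (x,ẋ)=(0.072600, -0.004500) → end (x,ẋ)=(0.062594, -0.035452)
phase 2: p=0.1824, T=0.297, ωT=0.895128, cosh=1.428102, sinh=1.019547; start (x,ẋ)=(0.062594, -0.035452) → end (x,ẋ)=(-0.000687, -0.418769)
phase 3: p=0.3604, T=0.479, ωT=1.443658, cosh=2.236113, sinh=2.000051; start (x,ẋ)=(-0.000687, -0.418769) → end (x,ẋ)=(-0.724931, -3.113031)

1 0.6530 0.0626 -0.0355
2 0.9500 -0.0007 -0.4188
3 1.4290 -0.7249 -3.1130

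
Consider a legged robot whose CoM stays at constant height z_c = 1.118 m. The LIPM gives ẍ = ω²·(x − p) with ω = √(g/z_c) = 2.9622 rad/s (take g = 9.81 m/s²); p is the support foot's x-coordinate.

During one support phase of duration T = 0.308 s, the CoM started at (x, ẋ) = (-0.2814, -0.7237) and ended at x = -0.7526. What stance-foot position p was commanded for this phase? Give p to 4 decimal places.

p = 0.2032

ωT = 2.9622·0.308 = 0.912358; cosh(ωT) = 1.445881, sinh(ωT) = 1.044305
x(T) = p + (x₀−p)·cosh(ωT) + (ẋ₀/ω)·sinh(ωT) ⇒ p·(1 − cosh) = x(T) − x₀·cosh − (ẋ₀/ω)·sinh
numerator   = -0.7526 − (-0.2814)·1.445881 − (-0.7237/2.9622)·1.044305 = -0.090593
denominator = 1 − 1.445881 = -0.445881
p = -0.090593 / -0.445881 = 0.2032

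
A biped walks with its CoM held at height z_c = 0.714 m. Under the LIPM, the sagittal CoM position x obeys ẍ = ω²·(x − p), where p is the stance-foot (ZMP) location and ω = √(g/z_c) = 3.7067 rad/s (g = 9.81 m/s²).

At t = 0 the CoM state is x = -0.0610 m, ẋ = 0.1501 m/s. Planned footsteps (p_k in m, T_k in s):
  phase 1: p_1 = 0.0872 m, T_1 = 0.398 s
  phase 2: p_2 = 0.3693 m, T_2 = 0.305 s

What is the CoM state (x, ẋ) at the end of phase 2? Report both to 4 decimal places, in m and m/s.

x = -0.8494, ẋ = -4.1280

phase 1: p=0.0872, T=0.398, ωT=1.475267, cosh=2.300459, sinh=2.071742; start (x,ẋ)=(-0.061000, 0.150100) → end (x,ẋ)=(-0.169834, -0.792777)
phase 2: p=0.3693, T=0.305, ωT=1.130543, cosh=1.710099, sinh=1.387241; start (x,ẋ)=(-0.169834, -0.792777) → end (x,ẋ)=(-0.849372, -4.128003)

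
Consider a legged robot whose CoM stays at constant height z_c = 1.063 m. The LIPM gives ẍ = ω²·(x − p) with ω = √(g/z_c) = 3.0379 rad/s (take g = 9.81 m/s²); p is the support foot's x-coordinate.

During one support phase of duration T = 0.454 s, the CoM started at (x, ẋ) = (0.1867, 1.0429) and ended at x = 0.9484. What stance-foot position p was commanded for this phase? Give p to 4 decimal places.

ωT = 3.0379·0.454 = 1.379207; cosh(ωT) = 2.111764, sinh(ωT) = 1.859985
x(T) = p + (x₀−p)·cosh(ωT) + (ẋ₀/ω)·sinh(ωT) ⇒ p·(1 − cosh) = x(T) − x₀·cosh − (ẋ₀/ω)·sinh
numerator   = 0.9484 − (0.1867)·2.111764 − (1.0429/3.0379)·1.859985 = -0.084393
denominator = 1 − 2.111764 = -1.111764
p = -0.084393 / -1.111764 = 0.0759

p = 0.0759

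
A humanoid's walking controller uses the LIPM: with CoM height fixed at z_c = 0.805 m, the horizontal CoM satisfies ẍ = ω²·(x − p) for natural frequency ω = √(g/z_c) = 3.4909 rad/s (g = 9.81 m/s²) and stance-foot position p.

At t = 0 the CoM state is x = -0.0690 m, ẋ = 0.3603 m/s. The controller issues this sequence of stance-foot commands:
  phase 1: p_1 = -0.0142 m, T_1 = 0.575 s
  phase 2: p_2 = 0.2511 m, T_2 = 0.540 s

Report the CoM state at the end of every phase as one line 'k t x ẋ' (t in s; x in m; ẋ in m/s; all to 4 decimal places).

phase 1: p=-0.0142, T=0.575, ωT=2.007267, cosh=3.788653, sinh=3.654298; start (x,ẋ)=(-0.069000, 0.360300) → end (x,ẋ)=(0.155346, 0.665980)
phase 2: p=0.2511, T=0.540, ωT=1.885086, cosh=3.369368, sinh=3.217552; start (x,ẋ)=(0.155346, 0.665980) → end (x,ẋ)=(0.542302, 1.168411)

1 0.5750 0.1553 0.6660
2 1.1150 0.5423 1.1684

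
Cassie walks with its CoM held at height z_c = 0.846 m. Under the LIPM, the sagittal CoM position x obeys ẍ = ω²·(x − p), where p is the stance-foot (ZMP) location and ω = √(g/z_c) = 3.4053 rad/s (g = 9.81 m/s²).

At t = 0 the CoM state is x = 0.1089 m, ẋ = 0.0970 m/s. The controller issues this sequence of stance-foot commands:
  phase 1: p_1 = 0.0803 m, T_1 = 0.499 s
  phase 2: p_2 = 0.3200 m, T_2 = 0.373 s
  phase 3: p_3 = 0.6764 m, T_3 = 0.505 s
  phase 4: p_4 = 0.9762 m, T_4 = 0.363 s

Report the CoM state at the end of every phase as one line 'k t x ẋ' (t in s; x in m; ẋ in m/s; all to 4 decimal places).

1 0.4990 0.2364 0.5316
2 0.8720 0.4155 0.5545
3 1.3770 0.3648 -0.8026
4 1.7400 -0.5363 -4.7790

phase 1: p=0.0803, T=0.499, ωT=1.699245, cosh=2.826318, sinh=2.643496; start (x,ẋ)=(0.108900, 0.097000) → end (x,ẋ)=(0.236433, 0.531607)
phase 2: p=0.3200, T=0.373, ωT=1.270177, cosh=1.921132, sinh=1.640350; start (x,ẋ)=(0.236433, 0.531607) → end (x,ẋ)=(0.415534, 0.554490)
phase 3: p=0.6764, T=0.505, ωT=1.719677, cosh=2.880923, sinh=2.701799; start (x,ẋ)=(0.415534, 0.554490) → end (x,ẋ)=(0.364803, -0.802636)
phase 4: p=0.9762, T=0.363, ωT=1.236124, cosh=1.866377, sinh=1.575869; start (x,ẋ)=(0.364803, -0.802636) → end (x,ẋ)=(-0.536332, -4.778962)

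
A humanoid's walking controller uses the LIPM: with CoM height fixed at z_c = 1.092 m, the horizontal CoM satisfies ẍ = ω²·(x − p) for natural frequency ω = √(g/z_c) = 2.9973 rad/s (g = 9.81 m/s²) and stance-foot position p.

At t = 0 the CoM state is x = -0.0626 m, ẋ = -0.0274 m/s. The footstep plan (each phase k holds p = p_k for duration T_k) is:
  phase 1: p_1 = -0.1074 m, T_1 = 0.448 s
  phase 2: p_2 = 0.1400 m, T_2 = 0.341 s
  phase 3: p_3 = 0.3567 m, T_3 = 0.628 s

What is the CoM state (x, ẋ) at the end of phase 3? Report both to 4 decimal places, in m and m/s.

x = -1.3895, ẋ = -5.0967

phase 1: p=-0.1074, T=0.448, ωT=1.342790, cosh=2.045416, sinh=1.784300; start (x,ẋ)=(-0.062600, -0.027400) → end (x,ẋ)=(-0.032077, 0.183550)
phase 2: p=0.1400, T=0.341, ωT=1.022079, cosh=1.569407, sinh=1.209561; start (x,ẋ)=(-0.032077, 0.183550) → end (x,ẋ)=(-0.055987, -0.335785)
phase 3: p=0.3567, T=0.628, ωT=1.882304, cosh=3.360432, sinh=3.208193; start (x,ẋ)=(-0.055987, -0.335785) → end (x,ẋ)=(-1.389517, -5.096745)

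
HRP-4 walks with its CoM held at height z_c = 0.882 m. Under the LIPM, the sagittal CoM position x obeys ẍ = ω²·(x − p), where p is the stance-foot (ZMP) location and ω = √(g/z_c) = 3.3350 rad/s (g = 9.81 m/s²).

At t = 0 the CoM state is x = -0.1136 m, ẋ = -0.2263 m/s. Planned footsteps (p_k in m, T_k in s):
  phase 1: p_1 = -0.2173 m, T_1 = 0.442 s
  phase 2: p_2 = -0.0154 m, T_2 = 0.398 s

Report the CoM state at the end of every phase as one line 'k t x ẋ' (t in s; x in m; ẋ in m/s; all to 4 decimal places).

phase 1: p=-0.2173, T=0.442, ωT=1.474070, cosh=2.297982, sinh=2.068991; start (x,ẋ)=(-0.113600, -0.226300) → end (x,ẋ)=(-0.119393, 0.195505)
phase 2: p=-0.0154, T=0.398, ωT=1.327330, cosh=2.018073, sinh=1.752889; start (x,ẋ)=(-0.119393, 0.195505) → end (x,ẋ)=(-0.122507, -0.213386)

1 0.4420 -0.1194 0.1955
2 0.8400 -0.1225 -0.2134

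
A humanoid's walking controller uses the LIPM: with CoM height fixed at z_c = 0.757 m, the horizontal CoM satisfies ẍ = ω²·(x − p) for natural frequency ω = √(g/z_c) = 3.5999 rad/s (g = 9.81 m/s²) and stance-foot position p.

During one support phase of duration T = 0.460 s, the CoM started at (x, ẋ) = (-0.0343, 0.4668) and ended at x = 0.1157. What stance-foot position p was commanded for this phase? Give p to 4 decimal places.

p = 0.0691

ωT = 3.5999·0.460 = 1.655954; cosh(ωT) = 2.714492, sinh(ωT) = 2.523582
x(T) = p + (x₀−p)·cosh(ωT) + (ẋ₀/ω)·sinh(ωT) ⇒ p·(1 − cosh) = x(T) − x₀·cosh − (ẋ₀/ω)·sinh
numerator   = 0.1157 − (-0.0343)·2.714492 − (0.4668/3.5999)·2.523582 = -0.118427
denominator = 1 − 2.714492 = -1.714492
p = -0.118427 / -1.714492 = 0.0691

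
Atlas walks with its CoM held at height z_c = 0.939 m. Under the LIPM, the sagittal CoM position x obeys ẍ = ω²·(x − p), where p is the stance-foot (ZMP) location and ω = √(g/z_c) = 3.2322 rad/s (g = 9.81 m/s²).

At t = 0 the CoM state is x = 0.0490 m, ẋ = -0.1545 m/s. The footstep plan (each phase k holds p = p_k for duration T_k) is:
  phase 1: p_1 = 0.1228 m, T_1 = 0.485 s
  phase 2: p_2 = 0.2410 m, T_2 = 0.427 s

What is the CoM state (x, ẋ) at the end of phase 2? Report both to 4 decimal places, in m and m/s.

phase 1: p=0.1228, T=0.485, ωT=1.567617, cosh=2.501875, sinh=2.293333; start (x,ẋ)=(0.049000, -0.154500) → end (x,ẋ)=(-0.171460, -0.933583)
phase 2: p=0.2410, T=0.427, ωT=1.380149, cosh=2.113518, sinh=1.861977; start (x,ẋ)=(-0.171460, -0.933583) → end (x,ẋ)=(-1.168553, -4.455447)

x = -1.1686, ẋ = -4.4554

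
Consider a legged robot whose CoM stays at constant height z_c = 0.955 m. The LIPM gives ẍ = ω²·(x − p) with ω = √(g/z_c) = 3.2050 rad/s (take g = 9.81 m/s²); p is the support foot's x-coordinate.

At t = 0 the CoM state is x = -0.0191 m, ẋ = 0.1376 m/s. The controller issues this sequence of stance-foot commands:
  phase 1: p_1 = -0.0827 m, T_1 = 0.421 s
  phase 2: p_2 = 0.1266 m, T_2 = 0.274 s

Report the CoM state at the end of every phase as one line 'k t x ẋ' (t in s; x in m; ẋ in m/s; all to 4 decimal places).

phase 1: p=-0.0827, T=0.421, ωT=1.349305, cosh=2.057083, sinh=1.797663; start (x,ẋ)=(-0.019100, 0.137600) → end (x,ẋ)=(0.125309, 0.649487)
phase 2: p=0.1266, T=0.274, ωT=0.878170, cosh=1.411017, sinh=0.995475; start (x,ẋ)=(0.125309, 0.649487) → end (x,ẋ)=(0.326510, 0.912319)

1 0.4210 0.1253 0.6495
2 0.6950 0.3265 0.9123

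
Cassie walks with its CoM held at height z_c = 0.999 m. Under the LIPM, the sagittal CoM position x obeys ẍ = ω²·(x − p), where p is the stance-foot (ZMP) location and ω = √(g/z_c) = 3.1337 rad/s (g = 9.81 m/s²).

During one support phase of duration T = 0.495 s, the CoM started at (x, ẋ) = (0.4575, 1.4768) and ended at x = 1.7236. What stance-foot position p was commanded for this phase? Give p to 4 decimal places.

ωT = 3.1337·0.495 = 1.551181; cosh(ωT) = 2.464519, sinh(ωT) = 2.252521
x(T) = p + (x₀−p)·cosh(ωT) + (ẋ₀/ω)·sinh(ωT) ⇒ p·(1 − cosh) = x(T) − x₀·cosh − (ẋ₀/ω)·sinh
numerator   = 1.7236 − (0.4575)·2.464519 − (1.4768/3.1337)·2.252521 = -0.465450
denominator = 1 − 2.464519 = -1.464519
p = -0.465450 / -1.464519 = 0.3178

p = 0.3178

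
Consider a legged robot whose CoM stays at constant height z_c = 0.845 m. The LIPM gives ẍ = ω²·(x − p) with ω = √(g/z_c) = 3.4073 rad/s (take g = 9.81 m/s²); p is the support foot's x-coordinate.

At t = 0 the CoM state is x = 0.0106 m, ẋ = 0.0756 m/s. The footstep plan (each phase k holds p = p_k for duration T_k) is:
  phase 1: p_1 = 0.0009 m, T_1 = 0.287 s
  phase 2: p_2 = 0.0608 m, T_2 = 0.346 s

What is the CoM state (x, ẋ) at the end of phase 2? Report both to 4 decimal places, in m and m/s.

x = 0.0913, ẋ = 0.1717

phase 1: p=0.0009, T=0.287, ωT=0.977895, cosh=1.517478, sinh=1.141376; start (x,ẋ)=(0.010600, 0.075600) → end (x,ẋ)=(0.040944, 0.152445)
phase 2: p=0.0608, T=0.346, ωT=1.178926, cosh=1.779245, sinh=1.471636; start (x,ẋ)=(0.040944, 0.152445) → end (x,ẋ)=(0.091313, 0.171672)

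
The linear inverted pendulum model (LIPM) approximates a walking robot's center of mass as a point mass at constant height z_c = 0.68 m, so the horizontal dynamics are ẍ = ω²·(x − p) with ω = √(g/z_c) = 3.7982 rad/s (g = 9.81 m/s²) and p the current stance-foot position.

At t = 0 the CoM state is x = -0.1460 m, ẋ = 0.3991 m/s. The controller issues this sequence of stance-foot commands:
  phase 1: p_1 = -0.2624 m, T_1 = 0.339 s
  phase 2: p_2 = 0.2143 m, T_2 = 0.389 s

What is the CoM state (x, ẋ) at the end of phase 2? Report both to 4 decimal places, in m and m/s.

x = 0.8744, ẋ = 2.9176

phase 1: p=-0.2624, T=0.339, ωT=1.287590, cosh=1.949988, sinh=1.674053; start (x,ẋ)=(-0.146000, 0.399100) → end (x,ẋ)=(0.140482, 1.518357)
phase 2: p=0.2143, T=0.389, ωT=1.477500, cosh=2.305092, sinh=2.076884; start (x,ẋ)=(0.140482, 1.518357) → end (x,ẋ)=(0.874391, 2.917641)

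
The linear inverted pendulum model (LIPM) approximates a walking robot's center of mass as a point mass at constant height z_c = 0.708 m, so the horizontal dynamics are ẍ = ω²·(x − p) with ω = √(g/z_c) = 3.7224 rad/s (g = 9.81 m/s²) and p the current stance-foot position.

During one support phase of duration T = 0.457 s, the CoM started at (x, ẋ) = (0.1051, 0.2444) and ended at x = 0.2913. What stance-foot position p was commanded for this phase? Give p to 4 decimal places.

p = 0.0984

ωT = 3.7224·0.457 = 1.701137; cosh(ωT) = 2.831325, sinh(ωT) = 2.648849
x(T) = p + (x₀−p)·cosh(ωT) + (ẋ₀/ω)·sinh(ωT) ⇒ p·(1 − cosh) = x(T) − x₀·cosh − (ẋ₀/ω)·sinh
numerator   = 0.2913 − (0.1051)·2.831325 − (0.2444/3.7224)·2.648849 = -0.180187
denominator = 1 − 2.831325 = -1.831325
p = -0.180187 / -1.831325 = 0.0984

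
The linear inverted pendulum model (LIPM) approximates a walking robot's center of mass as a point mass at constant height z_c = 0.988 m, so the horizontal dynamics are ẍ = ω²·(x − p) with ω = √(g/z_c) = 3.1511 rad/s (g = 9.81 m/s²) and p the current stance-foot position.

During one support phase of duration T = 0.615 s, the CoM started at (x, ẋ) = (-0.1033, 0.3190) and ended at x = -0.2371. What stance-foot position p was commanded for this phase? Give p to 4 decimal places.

p = 0.0846

ωT = 3.1511·0.615 = 1.937926; cosh(ωT) = 3.544170, sinh(ωT) = 3.400167
x(T) = p + (x₀−p)·cosh(ωT) + (ẋ₀/ω)·sinh(ωT) ⇒ p·(1 − cosh) = x(T) − x₀·cosh − (ẋ₀/ω)·sinh
numerator   = -0.2371 − (-0.1033)·3.544170 − (0.3190/3.1511)·3.400167 = -0.215201
denominator = 1 − 3.544170 = -2.544170
p = -0.215201 / -2.544170 = 0.0846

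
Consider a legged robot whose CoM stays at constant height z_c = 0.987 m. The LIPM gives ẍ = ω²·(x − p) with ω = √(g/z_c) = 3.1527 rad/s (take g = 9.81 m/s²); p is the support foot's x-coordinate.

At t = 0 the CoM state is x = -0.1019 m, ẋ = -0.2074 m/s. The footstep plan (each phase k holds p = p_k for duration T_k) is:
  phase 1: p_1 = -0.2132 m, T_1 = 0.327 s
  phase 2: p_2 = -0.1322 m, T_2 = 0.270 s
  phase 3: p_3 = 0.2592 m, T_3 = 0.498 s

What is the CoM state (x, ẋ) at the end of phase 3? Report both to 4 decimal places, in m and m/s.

x = -0.4606, ẋ = -2.0076

phase 1: p=-0.2132, T=0.327, ωT=1.030933, cosh=1.580177, sinh=1.223503; start (x,ẋ)=(-0.101900, -0.207400) → end (x,ẋ)=(-0.117814, 0.101593)
phase 2: p=-0.1322, T=0.270, ωT=0.851229, cosh=1.384707, sinh=0.957817; start (x,ẋ)=(-0.117814, 0.101593) → end (x,ẋ)=(-0.081415, 0.184117)
phase 3: p=0.2592, T=0.498, ωT=1.570045, cosh=2.507449, sinh=2.299413; start (x,ẋ)=(-0.081415, 0.184117) → end (x,ẋ)=(-0.460590, -2.007578)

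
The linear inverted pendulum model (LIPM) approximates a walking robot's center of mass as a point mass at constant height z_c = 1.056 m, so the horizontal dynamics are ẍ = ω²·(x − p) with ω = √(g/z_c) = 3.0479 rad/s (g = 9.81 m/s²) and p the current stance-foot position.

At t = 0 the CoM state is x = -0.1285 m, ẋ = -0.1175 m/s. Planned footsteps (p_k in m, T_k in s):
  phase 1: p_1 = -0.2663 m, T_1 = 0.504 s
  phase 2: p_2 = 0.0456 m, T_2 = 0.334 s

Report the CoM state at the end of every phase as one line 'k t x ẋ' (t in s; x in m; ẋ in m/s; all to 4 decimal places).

phase 1: p=-0.2663, T=0.504, ωT=1.536142, cosh=2.430918, sinh=2.215709; start (x,ẋ)=(-0.128500, -0.117500) → end (x,ẋ)=(-0.016738, 0.644966)
phase 2: p=0.0456, T=0.334, ωT=1.017999, cosh=1.564484, sinh=1.203166; start (x,ẋ)=(-0.016738, 0.644966) → end (x,ẋ)=(0.202676, 0.780439)

1 0.5040 -0.0167 0.6450
2 0.8380 0.2027 0.7804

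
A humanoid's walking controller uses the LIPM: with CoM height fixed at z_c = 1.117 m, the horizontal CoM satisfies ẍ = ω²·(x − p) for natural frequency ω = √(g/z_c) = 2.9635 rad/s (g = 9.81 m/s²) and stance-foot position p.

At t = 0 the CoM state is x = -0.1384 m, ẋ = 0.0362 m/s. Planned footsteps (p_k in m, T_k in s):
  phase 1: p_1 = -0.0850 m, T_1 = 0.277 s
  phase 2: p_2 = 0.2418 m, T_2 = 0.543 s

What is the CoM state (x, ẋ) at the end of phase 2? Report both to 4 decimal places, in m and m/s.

phase 1: p=-0.0850, T=0.277, ωT=0.820890, cosh=1.356280, sinh=0.916240; start (x,ẋ)=(-0.138400, 0.036200) → end (x,ẋ)=(-0.146233, -0.095898)
phase 2: p=0.2418, T=0.543, ωT=1.609180, cosh=2.599382, sinh=2.399331; start (x,ẋ)=(-0.146233, -0.095898) → end (x,ẋ)=(-0.844489, -3.008355)

x = -0.8445, ẋ = -3.0084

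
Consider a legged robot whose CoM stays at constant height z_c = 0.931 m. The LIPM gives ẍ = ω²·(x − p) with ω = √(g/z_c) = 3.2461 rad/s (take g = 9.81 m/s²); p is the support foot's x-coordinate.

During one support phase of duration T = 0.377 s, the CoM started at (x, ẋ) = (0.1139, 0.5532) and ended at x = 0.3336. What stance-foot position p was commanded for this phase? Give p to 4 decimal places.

ωT = 3.2461·0.377 = 1.223780; cosh(ωT) = 1.847065, sinh(ωT) = 1.552949
x(T) = p + (x₀−p)·cosh(ωT) + (ẋ₀/ω)·sinh(ωT) ⇒ p·(1 − cosh) = x(T) − x₀·cosh − (ẋ₀/ω)·sinh
numerator   = 0.3336 − (0.1139)·1.847065 − (0.5532/3.2461)·1.552949 = -0.141434
denominator = 1 − 1.847065 = -0.847065
p = -0.141434 / -0.847065 = 0.1670

p = 0.1670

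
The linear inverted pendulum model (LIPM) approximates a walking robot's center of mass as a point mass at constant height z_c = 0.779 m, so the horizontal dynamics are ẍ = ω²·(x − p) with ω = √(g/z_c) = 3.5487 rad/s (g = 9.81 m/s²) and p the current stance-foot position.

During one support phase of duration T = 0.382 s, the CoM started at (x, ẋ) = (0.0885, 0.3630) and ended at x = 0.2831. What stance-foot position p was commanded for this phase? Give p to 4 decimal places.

ωT = 3.5487·0.382 = 1.355603; cosh(ωT) = 2.068446, sinh(ωT) = 1.810655
x(T) = p + (x₀−p)·cosh(ωT) + (ẋ₀/ω)·sinh(ωT) ⇒ p·(1 − cosh) = x(T) − x₀·cosh − (ẋ₀/ω)·sinh
numerator   = 0.2831 − (0.0885)·2.068446 − (0.3630/3.5487)·1.810655 = -0.085171
denominator = 1 − 2.068446 = -1.068446
p = -0.085171 / -1.068446 = 0.0797

p = 0.0797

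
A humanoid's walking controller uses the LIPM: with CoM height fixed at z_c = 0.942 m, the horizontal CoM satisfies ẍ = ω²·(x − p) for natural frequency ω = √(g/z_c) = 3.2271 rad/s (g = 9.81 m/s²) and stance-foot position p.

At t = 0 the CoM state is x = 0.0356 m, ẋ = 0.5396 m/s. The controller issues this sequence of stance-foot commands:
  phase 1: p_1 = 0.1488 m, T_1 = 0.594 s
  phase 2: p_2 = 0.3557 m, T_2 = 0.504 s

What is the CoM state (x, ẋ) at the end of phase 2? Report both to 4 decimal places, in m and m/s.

x = 0.7391, ẋ = 1.3946

phase 1: p=0.1488, T=0.594, ωT=1.916897, cosh=3.473446, sinh=3.326383; start (x,ẋ)=(0.035600, 0.539600) → end (x,ẋ)=(0.311807, 0.659118)
phase 2: p=0.3557, T=0.504, ωT=1.626458, cosh=2.641228, sinh=2.444603; start (x,ẋ)=(0.311807, 0.659118) → end (x,ẋ)=(0.739066, 1.394609)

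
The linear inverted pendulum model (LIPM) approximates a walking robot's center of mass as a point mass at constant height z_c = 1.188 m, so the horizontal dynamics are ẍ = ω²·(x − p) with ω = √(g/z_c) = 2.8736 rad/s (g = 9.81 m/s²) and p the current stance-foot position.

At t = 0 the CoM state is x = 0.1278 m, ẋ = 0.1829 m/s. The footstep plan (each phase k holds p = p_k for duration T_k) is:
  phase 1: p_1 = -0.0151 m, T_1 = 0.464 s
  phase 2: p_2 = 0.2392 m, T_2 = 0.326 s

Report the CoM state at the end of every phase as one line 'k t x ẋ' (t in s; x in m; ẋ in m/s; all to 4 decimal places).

phase 1: p=-0.0151, T=0.464, ωT=1.333350, cosh=2.028663, sinh=1.765070; start (x,ẋ)=(0.127800, 0.182900) → end (x,ẋ)=(0.387140, 1.095846)
phase 2: p=0.2392, T=0.326, ωT=0.936794, cosh=1.471834, sinh=1.079952; start (x,ẋ)=(0.387140, 1.095846) → end (x,ẋ)=(0.868782, 2.072013)

1 0.4640 0.3871 1.0958
2 0.7900 0.8688 2.0720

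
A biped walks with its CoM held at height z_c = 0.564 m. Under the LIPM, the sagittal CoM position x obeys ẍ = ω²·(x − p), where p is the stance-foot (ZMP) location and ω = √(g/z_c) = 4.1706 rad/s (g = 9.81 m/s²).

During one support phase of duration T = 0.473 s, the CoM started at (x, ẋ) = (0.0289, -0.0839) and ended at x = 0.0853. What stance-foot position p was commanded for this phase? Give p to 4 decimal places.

ωT = 4.1706·0.473 = 1.972694; cosh(ωT) = 3.664550, sinh(ωT) = 3.525469
x(T) = p + (x₀−p)·cosh(ωT) + (ẋ₀/ω)·sinh(ωT) ⇒ p·(1 − cosh) = x(T) − x₀·cosh − (ẋ₀/ω)·sinh
numerator   = 0.0853 − (0.0289)·3.664550 − (-0.0839/4.1706)·3.525469 = 0.050316
denominator = 1 − 3.664550 = -2.664550
p = 0.050316 / -2.664550 = -0.0189

p = -0.0189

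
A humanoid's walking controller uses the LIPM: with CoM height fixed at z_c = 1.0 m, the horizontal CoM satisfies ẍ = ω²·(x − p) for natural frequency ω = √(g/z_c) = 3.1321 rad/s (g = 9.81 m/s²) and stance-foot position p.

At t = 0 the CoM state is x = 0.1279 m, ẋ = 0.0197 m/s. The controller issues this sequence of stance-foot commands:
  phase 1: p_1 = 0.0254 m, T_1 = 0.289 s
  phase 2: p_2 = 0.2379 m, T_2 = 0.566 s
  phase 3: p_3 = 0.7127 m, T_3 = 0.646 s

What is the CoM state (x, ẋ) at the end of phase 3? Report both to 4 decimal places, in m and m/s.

x = 0.1410, ẋ = -1.5819

phase 1: p=0.0254, T=0.289, ωT=0.905177, cosh=1.438420, sinh=1.033949; start (x,ẋ)=(0.127900, 0.019700) → end (x,ẋ)=(0.179341, 0.360276)
phase 2: p=0.2379, T=0.566, ωT=1.772769, cosh=3.028496, sinh=2.858634; start (x,ẋ)=(0.179341, 0.360276) → end (x,ẋ)=(0.389375, 0.566788)
phase 3: p=0.7127, T=0.646, ωT=2.023337, cosh=3.847866, sinh=3.715653; start (x,ẋ)=(0.389375, 0.566788) → end (x,ẋ)=(0.140978, -1.581861)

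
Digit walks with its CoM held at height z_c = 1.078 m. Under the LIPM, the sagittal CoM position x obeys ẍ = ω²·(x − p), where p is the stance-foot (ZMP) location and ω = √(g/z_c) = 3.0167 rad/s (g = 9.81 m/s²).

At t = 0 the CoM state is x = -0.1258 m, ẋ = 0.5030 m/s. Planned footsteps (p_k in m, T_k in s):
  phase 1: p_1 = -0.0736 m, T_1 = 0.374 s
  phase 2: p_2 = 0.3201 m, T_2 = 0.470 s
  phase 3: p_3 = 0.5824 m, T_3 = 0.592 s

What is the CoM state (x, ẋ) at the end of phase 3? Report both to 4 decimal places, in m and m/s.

x = -0.7207, ẋ = -3.7415

phase 1: p=-0.0736, T=0.374, ωT=1.128246, cosh=1.706916, sinh=1.383315; start (x,ẋ)=(-0.125800, 0.503000) → end (x,ẋ)=(0.067951, 0.640746)
phase 2: p=0.3201, T=0.470, ωT=1.417849, cosh=2.185233, sinh=1.942998; start (x,ẋ)=(0.067951, 0.640746) → end (x,ẋ)=(0.181787, -0.077779)
phase 3: p=0.5824, T=0.592, ωT=1.785886, cosh=3.066257, sinh=2.898608; start (x,ẋ)=(0.181787, -0.077779) → end (x,ẋ)=(-0.720716, -3.741542)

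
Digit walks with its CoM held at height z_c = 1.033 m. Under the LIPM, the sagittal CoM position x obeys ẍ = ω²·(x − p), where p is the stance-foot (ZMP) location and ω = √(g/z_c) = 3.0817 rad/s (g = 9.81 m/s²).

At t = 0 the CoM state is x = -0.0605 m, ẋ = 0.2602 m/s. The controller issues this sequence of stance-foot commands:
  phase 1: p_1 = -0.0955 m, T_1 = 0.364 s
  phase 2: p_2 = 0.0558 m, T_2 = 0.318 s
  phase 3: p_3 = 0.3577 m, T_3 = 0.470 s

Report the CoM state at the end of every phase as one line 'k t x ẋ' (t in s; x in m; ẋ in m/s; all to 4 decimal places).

1 0.3640 0.0798 0.5898
2 0.6820 0.3113 0.9811
3 1.1520 0.8936 1.9157

phase 1: p=-0.0955, T=0.364, ωT=1.121739, cosh=1.697950, sinh=1.372238; start (x,ẋ)=(-0.060500, 0.260200) → end (x,ẋ)=(0.079792, 0.589816)
phase 2: p=0.0558, T=0.318, ωT=0.979981, cosh=1.519861, sinh=1.144543; start (x,ẋ)=(0.079792, 0.589816) → end (x,ẋ)=(0.311321, 0.981060)
phase 3: p=0.3577, T=0.470, ωT=1.448399, cosh=2.245620, sinh=2.010674; start (x,ẋ)=(0.311321, 0.981060) → end (x,ẋ)=(0.893650, 1.915713)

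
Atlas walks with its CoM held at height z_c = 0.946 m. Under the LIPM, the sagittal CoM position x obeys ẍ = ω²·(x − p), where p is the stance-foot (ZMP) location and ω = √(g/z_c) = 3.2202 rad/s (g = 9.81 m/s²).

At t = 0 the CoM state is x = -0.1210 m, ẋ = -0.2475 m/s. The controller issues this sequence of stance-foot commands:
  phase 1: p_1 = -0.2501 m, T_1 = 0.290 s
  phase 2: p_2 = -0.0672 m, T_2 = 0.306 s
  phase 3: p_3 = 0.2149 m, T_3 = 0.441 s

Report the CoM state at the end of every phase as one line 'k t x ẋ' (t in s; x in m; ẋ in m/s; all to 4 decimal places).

1 0.2900 -0.1432 0.0837
2 0.5960 -0.1532 -0.1543
3 1.0370 -0.6844 -2.6467

phase 1: p=-0.2501, T=0.290, ωT=0.933858, cosh=1.468670, sinh=1.075636; start (x,ẋ)=(-0.121000, -0.247500) → end (x,ẋ)=(-0.143167, 0.083676)
phase 2: p=-0.0672, T=0.306, ωT=0.985381, cosh=1.526065, sinh=1.152768; start (x,ẋ)=(-0.143167, 0.083676) → end (x,ẋ)=(-0.153176, -0.154304)
phase 3: p=0.2149, T=0.441, ωT=1.420108, cosh=2.189628, sinh=1.947940; start (x,ẋ)=(-0.153176, -0.154304) → end (x,ẋ)=(-0.684389, -2.646716)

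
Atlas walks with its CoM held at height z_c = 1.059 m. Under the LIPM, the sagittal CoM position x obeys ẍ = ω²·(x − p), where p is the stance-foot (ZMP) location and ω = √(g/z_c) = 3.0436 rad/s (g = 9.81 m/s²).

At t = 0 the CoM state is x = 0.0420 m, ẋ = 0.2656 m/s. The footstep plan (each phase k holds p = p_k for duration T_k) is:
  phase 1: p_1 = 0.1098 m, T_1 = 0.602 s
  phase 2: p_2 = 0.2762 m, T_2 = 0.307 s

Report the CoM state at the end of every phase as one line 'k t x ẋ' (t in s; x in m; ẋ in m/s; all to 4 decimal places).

phase 1: p=0.1098, T=0.602, ωT=1.832247, cosh=3.203982, sinh=3.043929; start (x,ẋ)=(0.042000, 0.265600) → end (x,ẋ)=(0.158199, 0.222844)
phase 2: p=0.2762, T=0.307, ωT=0.934385, cosh=1.469238, sinh=1.076410; start (x,ẋ)=(0.158199, 0.222844) → end (x,ẋ)=(0.181640, -0.059180)

1 0.6020 0.1582 0.2228
2 0.9090 0.1816 -0.0592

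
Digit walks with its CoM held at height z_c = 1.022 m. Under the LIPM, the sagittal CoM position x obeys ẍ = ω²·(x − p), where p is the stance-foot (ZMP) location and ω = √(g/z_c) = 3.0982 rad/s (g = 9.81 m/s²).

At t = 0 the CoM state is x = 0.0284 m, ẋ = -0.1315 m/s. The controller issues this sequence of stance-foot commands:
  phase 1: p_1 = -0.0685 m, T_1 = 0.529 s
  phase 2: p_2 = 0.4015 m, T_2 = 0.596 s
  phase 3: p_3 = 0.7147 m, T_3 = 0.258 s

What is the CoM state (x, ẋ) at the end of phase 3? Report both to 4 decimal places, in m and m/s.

phase 1: p=-0.0685, T=0.529, ωT=1.638948, cosh=2.671966, sinh=2.477782; start (x,ẋ)=(0.028400, -0.131500) → end (x,ẋ)=(0.085247, 0.392505)
phase 2: p=0.4015, T=0.596, ωT=1.846527, cosh=3.247778, sinh=3.089994; start (x,ẋ)=(0.085247, 0.392505) → end (x,ẋ)=(-0.234155, -1.752857)
phase 3: p=0.7147, T=0.258, ωT=0.799336, cosh=1.336845, sinh=0.887218; start (x,ẋ)=(-0.234155, -1.752857) → end (x,ẋ)=(-1.055731, -4.951491)

x = -1.0557, ẋ = -4.9515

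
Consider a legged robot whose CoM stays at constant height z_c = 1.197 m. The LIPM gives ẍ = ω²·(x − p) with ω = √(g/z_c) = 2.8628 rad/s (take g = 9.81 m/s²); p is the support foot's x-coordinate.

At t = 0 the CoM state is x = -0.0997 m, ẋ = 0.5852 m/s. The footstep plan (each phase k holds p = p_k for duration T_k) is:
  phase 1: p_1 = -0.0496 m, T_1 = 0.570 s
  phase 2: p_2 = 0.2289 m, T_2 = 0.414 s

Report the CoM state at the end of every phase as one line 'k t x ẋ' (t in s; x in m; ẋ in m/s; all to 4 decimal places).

phase 1: p=-0.0496, T=0.570, ωT=1.631796, cosh=2.654314, sinh=2.458736; start (x,ẋ)=(-0.099700, 0.585200) → end (x,ẋ)=(0.320022, 1.200657)
phase 2: p=0.2289, T=0.414, ωT=1.185199, cosh=1.788512, sinh=1.482827; start (x,ẋ)=(0.320022, 1.200657) → end (x,ẋ)=(1.013770, 2.534206)

1 0.5700 0.3200 1.2007
2 0.9840 1.0138 2.5342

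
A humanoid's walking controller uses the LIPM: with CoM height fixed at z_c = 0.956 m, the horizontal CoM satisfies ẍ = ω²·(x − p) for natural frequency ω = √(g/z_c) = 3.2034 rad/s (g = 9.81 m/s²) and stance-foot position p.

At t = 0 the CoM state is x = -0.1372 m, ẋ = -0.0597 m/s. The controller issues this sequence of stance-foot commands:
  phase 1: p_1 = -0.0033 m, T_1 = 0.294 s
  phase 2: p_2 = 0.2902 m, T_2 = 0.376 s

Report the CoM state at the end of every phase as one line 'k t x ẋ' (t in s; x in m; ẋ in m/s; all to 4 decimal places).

phase 1: p=-0.0033, T=0.294, ωT=0.941800, cosh=1.477259, sinh=1.087334; start (x,ẋ)=(-0.137200, -0.059700) → end (x,ẋ)=(-0.221369, -0.554588)
phase 2: p=0.2902, T=0.376, ωT=1.204478, cosh=1.817434, sinh=1.517585; start (x,ẋ)=(-0.221369, -0.554588) → end (x,ẋ)=(-0.902274, -3.494885)

1 0.2940 -0.2214 -0.5546
2 0.6700 -0.9023 -3.4949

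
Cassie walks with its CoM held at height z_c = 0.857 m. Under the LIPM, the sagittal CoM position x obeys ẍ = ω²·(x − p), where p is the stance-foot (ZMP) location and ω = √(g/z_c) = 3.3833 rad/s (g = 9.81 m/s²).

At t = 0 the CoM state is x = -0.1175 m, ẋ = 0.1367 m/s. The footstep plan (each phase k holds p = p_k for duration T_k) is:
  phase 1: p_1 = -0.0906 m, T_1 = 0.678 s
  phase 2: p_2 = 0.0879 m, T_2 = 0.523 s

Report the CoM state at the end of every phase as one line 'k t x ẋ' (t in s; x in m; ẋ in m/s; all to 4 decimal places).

phase 1: p=-0.0906, T=0.678, ωT=2.293877, cosh=5.007088, sinh=4.906213; start (x,ẋ)=(-0.117500, 0.136700) → end (x,ẋ)=(-0.027058, 0.237951)
phase 2: p=0.0879, T=0.523, ωT=1.769466, cosh=3.019071, sinh=2.848647; start (x,ẋ)=(-0.027058, 0.237951) → end (x,ẋ)=(-0.058819, -0.389559)

1 0.6780 -0.0271 0.2380
2 1.2010 -0.0588 -0.3896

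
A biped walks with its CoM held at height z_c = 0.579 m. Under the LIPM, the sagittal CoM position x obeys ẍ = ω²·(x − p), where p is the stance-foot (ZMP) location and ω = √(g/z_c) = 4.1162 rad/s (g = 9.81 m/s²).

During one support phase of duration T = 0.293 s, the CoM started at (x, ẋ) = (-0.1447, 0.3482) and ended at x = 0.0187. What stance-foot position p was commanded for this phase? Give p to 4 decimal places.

p = -0.1871

ωT = 4.1162·0.293 = 1.206047; cosh(ωT) = 1.819816, sinh(ωT) = 1.520437
x(T) = p + (x₀−p)·cosh(ωT) + (ẋ₀/ω)·sinh(ωT) ⇒ p·(1 − cosh) = x(T) − x₀·cosh − (ẋ₀/ω)·sinh
numerator   = 0.0187 − (-0.1447)·1.819816 − (0.3482/4.1162)·1.520437 = 0.153410
denominator = 1 − 1.819816 = -0.819816
p = 0.153410 / -0.819816 = -0.1871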